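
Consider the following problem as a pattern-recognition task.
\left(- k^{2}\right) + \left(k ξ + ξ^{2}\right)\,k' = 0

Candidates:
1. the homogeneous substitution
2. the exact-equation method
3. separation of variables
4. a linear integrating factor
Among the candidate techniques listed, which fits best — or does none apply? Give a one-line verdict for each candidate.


Technique: the homogeneous substitution — the slope's numerator and denominator have matching total degree, so it depends only on k/ξ and the ratio substitution collapses it. A Bernoulli substitution after rearrangement (possibly exchanging dependent and independent variable) is a fair alternative; the homogeneous route works on the equation as it stands.
- the homogeneous substitution: yes — fits the structure here.
- the exact-equation method — no potential function has this form as its differential, as written.
- separation of variables: the two dependences do not factor apart.
- a linear integrating factor: the unknown enters nonlinearly (through a power, a denominator, or a transcendental function), which the linear integrating-factor recipe cannot absorb as-is — any repair would come from a preliminary substitution, not the factor.


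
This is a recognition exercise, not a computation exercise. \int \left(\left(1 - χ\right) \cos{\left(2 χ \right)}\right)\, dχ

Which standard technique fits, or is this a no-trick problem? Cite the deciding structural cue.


Method: integration by parts — a polynomial factor 1 - χ multiplies \cos{\left(2 χ \right)}; differentiating 1 - χ lowers its degree while \cos{\left(2 χ \right)} integrates cleanly, so parts wins.


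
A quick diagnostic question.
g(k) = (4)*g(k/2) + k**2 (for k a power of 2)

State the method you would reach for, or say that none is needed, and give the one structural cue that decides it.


Technique: the master substitution — the argument k/2 divides the index by 2; the standard k = 2^m substitution converts it to a constant-shift recurrence.


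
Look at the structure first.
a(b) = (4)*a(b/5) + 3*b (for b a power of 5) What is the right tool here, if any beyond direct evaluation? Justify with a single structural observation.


Best approach: the master substitution — divide-the-index recursion (b/5 inside the call) straightens out once the index is rewritten as 5^m.


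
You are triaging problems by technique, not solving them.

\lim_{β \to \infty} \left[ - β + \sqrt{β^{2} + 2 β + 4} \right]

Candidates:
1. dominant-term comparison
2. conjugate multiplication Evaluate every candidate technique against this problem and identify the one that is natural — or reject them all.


Method: conjugate multiplication — both pieces blow up but their difference is finite; the conjugate trick rationalizes \sqrt{β^{2} + 2 β + 4} - β.
- dominant-term comparison: no dominant power emerges to decide the limit by degree comparison.
- conjugate multiplication — yes, a natural case for it.


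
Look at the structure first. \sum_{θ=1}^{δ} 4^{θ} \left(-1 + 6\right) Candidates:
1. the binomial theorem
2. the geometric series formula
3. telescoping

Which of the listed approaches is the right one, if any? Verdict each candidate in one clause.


Diagnosis: the geometric series formula — each summand is the previous one scaled by 4; that constant multiplier is itself the geometric structure.
- the binomial theorem: the summand does not match any term pattern of an expanded binomial power.
- the geometric series formula — applies; the problem has the shape this method handles.
- telescoping — the summand is not presented as a shifted difference — a telescoping rewrite may exist, but the displayed structure does not offer one.


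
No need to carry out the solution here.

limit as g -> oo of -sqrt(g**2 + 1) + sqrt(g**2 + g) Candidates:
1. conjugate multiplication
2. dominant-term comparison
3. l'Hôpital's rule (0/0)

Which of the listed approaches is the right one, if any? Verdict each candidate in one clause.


Best approach: conjugate multiplication — two divergent pieces with a minus sign between them and a radical in the mix: rationalize sqrt(g**2 + g) - sqrt(g**2 + 1) before any limit law applies.
- conjugate multiplication: yes — fits the structure here.
- dominant-term comparison: this is not a rational comparison of growth rates at infinity.
- l'Hôpital's rule (0/0): substitution produces ∞ − ∞ rather than a vanishing quotient; the rule needs a 0/0 ratio to act on.


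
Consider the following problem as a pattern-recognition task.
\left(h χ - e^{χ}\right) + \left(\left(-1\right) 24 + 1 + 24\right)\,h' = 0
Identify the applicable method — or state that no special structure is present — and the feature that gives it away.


Technique: a linear integrating factor — arrange it as h' + χ·h = (the forcing term) and the integrating factor does the rest.


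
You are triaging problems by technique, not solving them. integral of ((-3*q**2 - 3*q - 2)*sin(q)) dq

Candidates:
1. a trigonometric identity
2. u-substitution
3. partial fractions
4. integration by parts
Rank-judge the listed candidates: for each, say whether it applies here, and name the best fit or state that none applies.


Diagnosis: integration by parts — -3*q**2 - 3*q - 2 dies after finitely many derivatives while sin(q) cycles under integration — the tabular/parts setup.
- a trigonometric identity — the trigonometric factor has no even power to reduce and no cross-frequency product to convert — the standard power-reduction and product-to-sum identities do not engage it.
- u-substitution — no subexpression of the integrand serves as a whole-integral substitution inner — individual terms may offer their own, but none carries its derivative as a factor of the full integrand; a working change of variable would have to be constructed from outside the expression.
- partial fractions: the expression is not a ratio of polynomials that decomposes further.
- integration by parts: applicable, and directly so.


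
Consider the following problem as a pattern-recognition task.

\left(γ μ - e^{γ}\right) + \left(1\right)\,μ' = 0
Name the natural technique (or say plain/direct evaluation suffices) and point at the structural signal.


Verdict: a linear integrating factor — the unknown enters only to the first power against a nonzero forcing term — the integrating-factor template applies directly.


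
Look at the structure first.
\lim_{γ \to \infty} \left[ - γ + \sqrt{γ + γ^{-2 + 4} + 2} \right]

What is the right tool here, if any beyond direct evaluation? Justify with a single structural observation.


Best approach: conjugate multiplication — this difference gives up after one conjugate multiplication — the radical structure cancels against its conjugate.


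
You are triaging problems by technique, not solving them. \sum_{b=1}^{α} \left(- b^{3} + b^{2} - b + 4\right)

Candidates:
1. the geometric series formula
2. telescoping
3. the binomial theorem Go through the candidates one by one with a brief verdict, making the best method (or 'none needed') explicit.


Verdict: no special technique — constant-multiple powers of b with no cancellation partners and no common ratio — use the standard power-sum formulas.
- the geometric series formula — the term-to-term ratio changes with the index, so the geometric formula cannot close it.
- telescoping: as presented, consecutive terms share no shifted copy to cancel against — no rewrite is on display to change that.
- the binomial theorem: the terms lack the binomial-coefficient-weighted complementary-power pattern of an expansion.


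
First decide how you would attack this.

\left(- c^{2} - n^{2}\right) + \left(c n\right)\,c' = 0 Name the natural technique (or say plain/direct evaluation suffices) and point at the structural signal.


Verdict: the homogeneous substitution — solved for the derivative, the right side is unchanged under scaling n and c together — it depends only on the ratio c/n, so substitute a single ratio variable. This doubles as a Bernoulli equation in the unknown as written; the homogeneous route needs no setup at all.


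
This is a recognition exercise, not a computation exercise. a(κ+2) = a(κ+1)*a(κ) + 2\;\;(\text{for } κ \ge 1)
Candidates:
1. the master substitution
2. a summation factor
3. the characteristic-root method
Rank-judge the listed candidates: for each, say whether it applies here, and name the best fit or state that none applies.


Verdict: no special technique — no ansatz, no master substitution, no summation factor survives the nonlinearity here.
- the master substitution — the recursion steps by a constant offset, so exponential reindexing is pointless.
- a summation factor — the recursion is nonlinear — outside the first-order linear family a summation factor addresses.
- the characteristic-root method — the recursion is nonlinear in the sequence values, so no linear-modes ansatz applies.


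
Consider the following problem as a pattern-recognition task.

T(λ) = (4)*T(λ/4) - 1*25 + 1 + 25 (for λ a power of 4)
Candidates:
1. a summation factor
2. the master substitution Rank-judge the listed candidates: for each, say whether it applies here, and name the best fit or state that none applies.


Technique: the master substitution — the recursive call is at index λ/4 rather than a shift, a divide-and-conquer shape — substituting λ = 4^m linearizes it.
- a summation factor: the recursion divides its index rather than shifting it — there is no previous-term chain for a summation factor to telescope.
- the master substitution — a fit — the right tool for this form.


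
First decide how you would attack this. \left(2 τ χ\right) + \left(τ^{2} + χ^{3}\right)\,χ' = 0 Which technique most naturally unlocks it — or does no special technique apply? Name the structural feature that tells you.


Best approach: the exact-equation method — d/dχ of 2 τ χ equals d/dτ of τ^{2} + χ^{3}: the form is a total differential of one potential — integrate it exactly.


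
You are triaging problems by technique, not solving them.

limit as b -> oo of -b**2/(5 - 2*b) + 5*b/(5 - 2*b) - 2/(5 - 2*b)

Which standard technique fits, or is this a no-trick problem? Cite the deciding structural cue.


Diagnosis: dominant-term comparison — at large b only the top-degree terms survive; compare the leading terms and the limit falls out. Viewed as a single quotient this is an ∞/∞ form — an at-infinity application of l'Hôpital's rule would also resolve it; comparing leading growth reads the answer without differentiating.


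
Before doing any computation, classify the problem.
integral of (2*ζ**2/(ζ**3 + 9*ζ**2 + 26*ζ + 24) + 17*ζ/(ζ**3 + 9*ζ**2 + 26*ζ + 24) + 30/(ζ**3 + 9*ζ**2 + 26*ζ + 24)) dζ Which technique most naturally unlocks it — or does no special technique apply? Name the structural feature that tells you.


Verdict: partial fractions — rational integrand, reducible denominator ζ**3 + 9*ζ**2 + 26*ζ + 24: decompose first, integrate second.


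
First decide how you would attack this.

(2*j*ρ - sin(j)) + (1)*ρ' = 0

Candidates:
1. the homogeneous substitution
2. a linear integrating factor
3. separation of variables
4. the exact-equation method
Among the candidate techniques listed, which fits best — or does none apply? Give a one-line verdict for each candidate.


Method: a linear integrating factor — first power of ρ, nonzero forcing: the integrating-factor recipe applies verbatim with p = 2*j.
- the homogeneous substitution — the slope does not depend on the ratio of the variables alone.
- a linear integrating factor — yes — fits the structure here.
- separation of variables: no division isolates the independent variable from the unknown.
- the exact-equation method — the mixed-partials test fails on this split — it is not an exact differential as presented.


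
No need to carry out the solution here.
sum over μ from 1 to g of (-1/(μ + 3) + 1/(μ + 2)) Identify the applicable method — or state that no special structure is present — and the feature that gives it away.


Technique: telescoping — the summand is 1/(μ + 2) minus the same expression shifted by one, so consecutive terms cancel in pairs.


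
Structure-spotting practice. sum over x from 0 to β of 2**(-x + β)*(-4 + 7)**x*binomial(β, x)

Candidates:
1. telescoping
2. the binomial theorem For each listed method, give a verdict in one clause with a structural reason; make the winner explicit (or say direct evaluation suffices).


Technique: the binomial theorem — binomial coefficients against complementary powers of (-4 + 7) and 2: recognize the binomial expansion and resum.
- telescoping — as presented, consecutive terms share no shifted copy to cancel against — no rewrite is on display to change that.
- the binomial theorem: yes, a natural case for it.


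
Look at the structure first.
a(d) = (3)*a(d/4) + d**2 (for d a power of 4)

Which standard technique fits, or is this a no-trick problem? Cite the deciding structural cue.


Method: the master substitution — recursion at d/4 is multiplicative in the index; logarithmic reindexing via d = 4^m linearizes it.


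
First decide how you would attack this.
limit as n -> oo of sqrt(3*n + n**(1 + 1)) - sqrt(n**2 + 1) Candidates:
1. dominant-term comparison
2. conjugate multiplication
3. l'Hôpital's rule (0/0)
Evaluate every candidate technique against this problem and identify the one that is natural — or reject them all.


Diagnosis: conjugate multiplication — neither sqrt(3*n + n**(1 + 1)) nor sqrt(n**2 + 1) converges alone, so rewrite their difference as a conjugate-rationalized quotient first.
- dominant-term comparison — leading-power comparison does not apply to this form.
- conjugate multiplication — a fit — the right tool for this form.
- l'Hôpital's rule (0/0): the expression is a difference driving to ∞ − ∞, not a 0/0 quotient — there is no ratio for the rule to differentiate.


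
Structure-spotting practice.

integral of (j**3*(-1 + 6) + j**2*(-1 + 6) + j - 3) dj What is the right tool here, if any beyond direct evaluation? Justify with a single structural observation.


Best approach: no special technique — scan for structure and find none: constant multiples of powers of j, integrate directly.


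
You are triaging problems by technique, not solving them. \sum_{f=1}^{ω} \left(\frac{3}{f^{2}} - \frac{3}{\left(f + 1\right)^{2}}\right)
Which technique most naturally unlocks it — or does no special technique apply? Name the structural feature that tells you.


Method: telescoping — the summand is built as \frac{3}{f^{2}} minus its own successor — adjacent terms annihilate down the line.


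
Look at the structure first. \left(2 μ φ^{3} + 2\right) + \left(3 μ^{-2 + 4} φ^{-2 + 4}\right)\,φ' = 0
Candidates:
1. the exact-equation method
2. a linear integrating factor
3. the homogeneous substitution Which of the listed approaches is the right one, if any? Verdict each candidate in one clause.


Method: the exact-equation method — because the two cross partials coincide, the form is conservative as written — recover its potential in (μ, φ).
- the exact-equation method — applies; the problem has the shape this method handles.
- a linear integrating factor: the unknown enters nonlinearly (through a power, a denominator, or a transcendental function), which the linear integrating-factor recipe cannot absorb as-is — any repair would come from a preliminary substitution, not the factor.
- the homogeneous substitution: the ratio substitution does not collapse this equation.


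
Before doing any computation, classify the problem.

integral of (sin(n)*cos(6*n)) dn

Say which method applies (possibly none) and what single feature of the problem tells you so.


Method: a trigonometric identity — distinct frequencies under one product (sin(n)*cos(6*n)): the product-to-sum identity is the systematic route to an integrable form.


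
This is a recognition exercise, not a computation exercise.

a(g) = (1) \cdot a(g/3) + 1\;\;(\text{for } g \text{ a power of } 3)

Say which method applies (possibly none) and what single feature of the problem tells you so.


Diagnosis: the master substitution — the argument shrinks by the factor 3, so measure the index on a logarithmic scale and the recursion becomes a shift.


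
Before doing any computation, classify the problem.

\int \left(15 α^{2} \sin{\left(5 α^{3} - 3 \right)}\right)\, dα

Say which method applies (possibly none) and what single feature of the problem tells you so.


Method: u-substitution — 15 α^{2} matches the derivative of 5 α^{3} - 3 up to a constant; with u = 5 α^{3} - 3 the whole integrand folds into a function of u alone.


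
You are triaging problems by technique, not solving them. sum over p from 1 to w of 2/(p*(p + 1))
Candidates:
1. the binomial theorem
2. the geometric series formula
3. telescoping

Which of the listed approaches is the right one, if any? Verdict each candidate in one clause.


Diagnosis: telescoping — rewrite 2/(p*(p + 1)) as simple fractions and successive terms eat each other — only the edges survive.
- the binomial theorem — the summand does not match any term pattern of an expanded binomial power.
- the geometric series formula — no single multiplier carries one term to the next throughout the sum.
- telescoping: yes — fits the structure here.


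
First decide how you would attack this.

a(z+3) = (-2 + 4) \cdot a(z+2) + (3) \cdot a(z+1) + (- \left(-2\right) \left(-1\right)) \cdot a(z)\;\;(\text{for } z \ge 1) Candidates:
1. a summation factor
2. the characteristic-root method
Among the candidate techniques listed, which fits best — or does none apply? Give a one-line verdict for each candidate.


Diagnosis: the characteristic-root method — this is the constant-coefficient homogeneous case — the whole solution in z reduces to a polynomial's roots.
- a summation factor: the recurrence reaches back more than one step, outside the first-order family a summation factor normalizes.
- the characteristic-root method — applies; the problem has the shape this method handles.


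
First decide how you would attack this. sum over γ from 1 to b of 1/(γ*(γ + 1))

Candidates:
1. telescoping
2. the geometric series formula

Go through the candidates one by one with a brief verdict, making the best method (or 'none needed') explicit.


Best approach: telescoping — 1/(γ*(γ + 1)) is a collapsed telescope: expand it into simple fractions to see the cancellation.
- telescoping: yes — fits the structure here.
- the geometric series formula — the term-to-term ratio changes with the index, so the geometric formula cannot close it.


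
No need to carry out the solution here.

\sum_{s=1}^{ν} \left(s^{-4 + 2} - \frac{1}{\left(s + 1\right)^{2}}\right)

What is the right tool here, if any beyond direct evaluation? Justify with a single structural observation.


Technique: telescoping — the generic term is a one-step difference of s^{-4 + 2}, so partial sums shortcut to endpoint evaluation.


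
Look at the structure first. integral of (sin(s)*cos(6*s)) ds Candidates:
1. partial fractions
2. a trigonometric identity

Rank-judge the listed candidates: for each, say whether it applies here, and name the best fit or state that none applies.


Diagnosis: a trigonometric identity — sin(s)*cos(6*s) mixes two frequencies; the product-to-sum identity splits it into single-frequency sinusoids.
- partial fractions — the expression is not a ratio of polynomials that decomposes further.
- a trigonometric identity — yes, a natural case for it.


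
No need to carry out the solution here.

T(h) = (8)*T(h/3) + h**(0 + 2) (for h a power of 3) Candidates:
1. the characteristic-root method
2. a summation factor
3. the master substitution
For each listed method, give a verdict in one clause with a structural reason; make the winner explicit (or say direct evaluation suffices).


Verdict: the master substitution — index division is the fingerprint: h/3 in the recursive call means substitute h = 3^m.
- the characteristic-root method — a divided-index call is not the fixed-shift linear shape that characteristic roots solve.
- a summation factor — a divided-index call is outside the fixed-shift first-order family a summation factor normalizes.
- the master substitution — applies; the problem has the shape this method handles.


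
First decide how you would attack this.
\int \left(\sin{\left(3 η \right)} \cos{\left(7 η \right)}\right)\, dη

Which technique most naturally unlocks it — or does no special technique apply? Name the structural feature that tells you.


Diagnosis: a trigonometric identity — cross-frequency products like \sin{\left(3 η \right)} \cos{\left(7 η \right)} are the textbook product-to-sum case — the identity converts them to directly integrable sinusoids.


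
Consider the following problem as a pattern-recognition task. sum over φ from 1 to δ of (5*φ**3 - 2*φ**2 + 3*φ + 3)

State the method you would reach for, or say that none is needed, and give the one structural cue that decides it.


Diagnosis: no special technique — the sum is polynomial through and through; closed forms for each power of φ finish it directly.


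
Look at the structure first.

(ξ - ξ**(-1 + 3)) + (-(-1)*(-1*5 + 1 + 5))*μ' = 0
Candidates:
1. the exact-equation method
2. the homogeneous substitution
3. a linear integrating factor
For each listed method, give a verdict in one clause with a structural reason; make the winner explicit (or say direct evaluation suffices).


Technique: no special technique — with μ absent the equation is not coupled at all: direct integration in ξ.
- the exact-equation method: the unknown never enters the equation — exactness holds emptily, with nothing for the method to add.
- the homogeneous substitution — the slope is not a function of the ratio of the variables alone.
- a linear integrating factor — with the unknown absent the integrating factor is a formality; direct integration is the working structure.


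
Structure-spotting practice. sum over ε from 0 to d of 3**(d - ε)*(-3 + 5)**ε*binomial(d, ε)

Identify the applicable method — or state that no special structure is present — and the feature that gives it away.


Method: the binomial theorem — the summand is term ε of a binomial expansion in (-3 + 5) and 3; the whole sum is a single power.


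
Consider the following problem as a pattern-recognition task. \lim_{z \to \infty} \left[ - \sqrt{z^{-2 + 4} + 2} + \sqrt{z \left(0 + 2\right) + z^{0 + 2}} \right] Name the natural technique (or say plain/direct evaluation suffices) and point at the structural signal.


Verdict: conjugate multiplication — the ∞ − ∞ radical form is the exact trigger for the conjugate maneuver.


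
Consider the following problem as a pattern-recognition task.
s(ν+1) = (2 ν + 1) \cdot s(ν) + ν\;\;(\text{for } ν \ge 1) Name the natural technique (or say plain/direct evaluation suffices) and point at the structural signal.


Best approach: a summation factor — with the index-dependent coefficient 2 ν + 1, dividing by the cumulative product turns the left side into a pure difference.


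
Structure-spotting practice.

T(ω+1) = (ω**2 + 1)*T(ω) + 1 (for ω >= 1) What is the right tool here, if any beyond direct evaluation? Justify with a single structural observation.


Diagnosis: a summation factor — normalize by the running product of ω**2 + 1: the left side becomes a difference, and differences sum.


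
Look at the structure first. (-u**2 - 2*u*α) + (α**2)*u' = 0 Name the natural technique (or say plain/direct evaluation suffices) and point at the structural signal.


Verdict: the homogeneous substitution — scaling α and u together leaves the slope fixed — it depends only on u/α, so substitute the ratio. Rearranged, this also fits the Bernoulli template directly; the homogeneous substitution reads the structure without the rearrangement.


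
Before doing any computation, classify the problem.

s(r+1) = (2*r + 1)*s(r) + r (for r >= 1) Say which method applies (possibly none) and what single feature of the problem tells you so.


Best approach: a summation factor — normalize by the running product of 2*r + 1: the left side becomes a difference, and differences sum.


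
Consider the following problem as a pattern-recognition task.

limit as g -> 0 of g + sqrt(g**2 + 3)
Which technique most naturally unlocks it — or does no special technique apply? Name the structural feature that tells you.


Diagnosis: no special technique — nothing blocks direct substitution at 0: plug in and finish.


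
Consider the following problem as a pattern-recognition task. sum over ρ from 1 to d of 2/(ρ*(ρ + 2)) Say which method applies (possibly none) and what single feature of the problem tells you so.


Technique: telescoping — rewrite 2/(ρ*(ρ + 2)) as simple fractions and successive terms eat each other — only the edges survive.


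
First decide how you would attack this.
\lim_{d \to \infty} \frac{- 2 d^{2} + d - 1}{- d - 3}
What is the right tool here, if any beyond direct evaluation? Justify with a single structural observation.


Technique: dominant-term comparison — divide by the highest power of d present: lower-order terms vanish and the dominant ratio remains. Viewed as a single quotient this is an ∞/∞ form — an at-infinity application of l'Hôpital's rule would also resolve it; comparing leading growth reads the answer without differentiating.


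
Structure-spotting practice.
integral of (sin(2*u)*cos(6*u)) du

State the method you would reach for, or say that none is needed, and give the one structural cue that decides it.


Method: a trigonometric identity — the identity turns sin(2*u)*cos(6*u) into two lone cosines/sines, each trivially integrable.


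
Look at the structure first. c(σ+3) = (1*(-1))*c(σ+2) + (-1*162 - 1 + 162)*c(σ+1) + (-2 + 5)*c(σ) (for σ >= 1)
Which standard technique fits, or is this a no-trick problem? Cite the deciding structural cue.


Verdict: the characteristic-root method — fixed numeric weights on consecutive terms and no forcing term added: the root method in its home territory.


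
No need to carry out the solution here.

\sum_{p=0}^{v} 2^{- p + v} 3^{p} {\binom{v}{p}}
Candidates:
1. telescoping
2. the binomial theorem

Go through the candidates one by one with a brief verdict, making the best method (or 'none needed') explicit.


Best approach: the binomial theorem — binomial coefficients against complementary powers of 3 and 2: recognize the binomial expansion and resum.
- telescoping: writing out consecutive terms as given produces no pairwise cancellation.
- the binomial theorem: applicable, and directly so.


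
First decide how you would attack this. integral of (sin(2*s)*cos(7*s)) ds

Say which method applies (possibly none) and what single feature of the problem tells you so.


Best approach: a trigonometric identity — two sinusoids at different rates multiply in sin(2*s)*cos(7*s); the product-to-sum identity uncouples them.


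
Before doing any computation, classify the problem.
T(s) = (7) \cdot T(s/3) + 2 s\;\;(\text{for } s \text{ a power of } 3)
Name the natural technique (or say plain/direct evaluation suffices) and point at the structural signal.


Technique: the master substitution — the argument shrinks by the factor 3, so measure the index on a logarithmic scale and the recursion becomes a shift.


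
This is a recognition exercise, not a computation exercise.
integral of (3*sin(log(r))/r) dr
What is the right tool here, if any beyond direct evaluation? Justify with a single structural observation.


Method: u-substitution — everything non-trivial happens through the inner expression log(r), and its derivative accounts for the remaining factor up to a constant, so set u = log(r).


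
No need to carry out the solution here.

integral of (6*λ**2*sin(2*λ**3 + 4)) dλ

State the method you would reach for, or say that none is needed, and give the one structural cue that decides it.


Technique: u-substitution — viewed as a product, the integrand is a composition evaluated at 2*λ**3 + 4 times (a constant multiple of) that inner expression's derivative, so u = 2*λ**3 + 4 makes it elementary.


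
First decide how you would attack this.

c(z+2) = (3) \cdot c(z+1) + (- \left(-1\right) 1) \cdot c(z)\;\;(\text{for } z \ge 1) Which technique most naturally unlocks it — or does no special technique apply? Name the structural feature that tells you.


Best approach: the characteristic-root method — the recurrence is linear and homogeneous with constant coefficients, so the ansatz r^z turns it into a polynomial equation for r.


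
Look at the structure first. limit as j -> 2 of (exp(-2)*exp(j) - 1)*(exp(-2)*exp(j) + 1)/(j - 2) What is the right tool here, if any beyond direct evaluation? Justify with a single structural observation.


Diagnosis: l'Hôpital's rule (0/0) — both numerator and denominator vanish at 2: the genuine 0/0 indeterminate that l'Hôpital exists for. A local series expansion at the point resolves it as well; the rule is the packaged version of that step.


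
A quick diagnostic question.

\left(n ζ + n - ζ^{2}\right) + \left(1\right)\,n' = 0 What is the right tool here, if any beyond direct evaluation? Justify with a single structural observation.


Diagnosis: a linear integrating factor — linear in the unknown with genuine forcing: multiply through by the exponential of the integrated coefficient and the left side closes into one derivative.


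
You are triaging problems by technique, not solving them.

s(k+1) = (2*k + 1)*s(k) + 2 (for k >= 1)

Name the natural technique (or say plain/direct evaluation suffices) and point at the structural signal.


Best approach: a summation factor — it is first-order linear but the coefficient 2*k + 1 depends on the index, so multiply through by a summation factor to telescope it.


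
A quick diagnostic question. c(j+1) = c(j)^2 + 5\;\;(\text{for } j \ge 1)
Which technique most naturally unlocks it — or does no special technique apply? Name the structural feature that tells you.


Method: no special technique — once the recursion is nonlinear, characteristic roots, master substitutions, and summation factors are all off the table.


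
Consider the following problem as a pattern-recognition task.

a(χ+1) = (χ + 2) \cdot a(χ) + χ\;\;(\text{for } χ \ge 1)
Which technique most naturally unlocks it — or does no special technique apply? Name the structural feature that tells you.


Diagnosis: a summation factor — with the index-dependent coefficient χ + 2, dividing by the cumulative product turns the left side into a pure difference.


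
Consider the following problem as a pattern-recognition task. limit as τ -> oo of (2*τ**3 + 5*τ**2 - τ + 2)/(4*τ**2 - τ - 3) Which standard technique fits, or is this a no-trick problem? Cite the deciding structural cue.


Diagnosis: dominant-term comparison — at large τ only the top-degree terms survive; compare the leading terms and the limit falls out. Viewed as a single quotient this is an ∞/∞ form — an at-infinity application of l'Hôpital's rule would also resolve it; comparing leading growth reads the answer without differentiating.


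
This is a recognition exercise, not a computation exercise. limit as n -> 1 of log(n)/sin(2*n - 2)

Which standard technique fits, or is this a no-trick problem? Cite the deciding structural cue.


Method: l'Hôpital's rule (0/0) — plug in 1: top and bottom both hit zero, so differentiate each and retry. The standard small-argument limits would also carry it; the rule is the systematic route.


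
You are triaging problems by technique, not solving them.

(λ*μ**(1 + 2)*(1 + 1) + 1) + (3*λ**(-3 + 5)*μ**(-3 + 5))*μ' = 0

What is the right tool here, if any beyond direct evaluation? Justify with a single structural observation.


Technique: the exact-equation method — equality of cross partials is the green light — assemble the potential function term by term.


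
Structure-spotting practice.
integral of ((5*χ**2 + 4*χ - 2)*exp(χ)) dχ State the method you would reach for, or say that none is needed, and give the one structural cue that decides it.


Method: integration by parts — 5*χ**2 + 4*χ - 2 dies after finitely many derivatives while exp(χ) cycles under integration — the tabular/parts setup.


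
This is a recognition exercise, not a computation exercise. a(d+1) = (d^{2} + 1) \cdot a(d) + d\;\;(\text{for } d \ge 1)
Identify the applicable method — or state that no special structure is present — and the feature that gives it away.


Method: a summation factor — first-order linear but the coefficient d^{2} + 1 moves with the index — divide by the cumulative product and telescope.


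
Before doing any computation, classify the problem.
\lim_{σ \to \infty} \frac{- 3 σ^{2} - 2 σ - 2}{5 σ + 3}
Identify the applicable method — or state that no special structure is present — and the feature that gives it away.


Best approach: dominant-term comparison — at large σ only the top-degree terms survive; compare the leading terms and the limit falls out. l'Hôpital's at-infinity variant applies to the expression viewed as a single quotient; the leading-term comparison is the direct route.


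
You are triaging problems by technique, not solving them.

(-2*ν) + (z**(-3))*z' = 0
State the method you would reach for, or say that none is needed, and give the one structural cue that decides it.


Diagnosis: separation of variables — one side of the product carries the independent variable, the other the unknown — the textbook separation shape. An exactness check succeeds on this form as well — separation and the potential function arrive at the same answer, separation more directly.


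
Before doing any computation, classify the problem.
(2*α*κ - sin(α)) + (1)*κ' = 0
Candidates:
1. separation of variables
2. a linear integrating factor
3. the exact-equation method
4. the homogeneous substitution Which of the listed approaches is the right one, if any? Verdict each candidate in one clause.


Diagnosis: a linear integrating factor — κ enters only linearly with coefficient 2*α; multiply by exp of the integral of 2*α and the left side becomes one derivative.
- separation of variables: the two dependences do not factor apart.
- a linear integrating factor: a fit — the right tool for this form.
- the exact-equation method: exactness fails on the nose — the mixed partials do not match.
- the homogeneous substitution: the slope is not a function of the ratio of the variables alone.


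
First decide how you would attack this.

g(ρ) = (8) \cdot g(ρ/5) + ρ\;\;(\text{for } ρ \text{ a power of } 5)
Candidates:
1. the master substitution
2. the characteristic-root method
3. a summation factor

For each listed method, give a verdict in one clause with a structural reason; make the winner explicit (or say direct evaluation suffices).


Technique: the master substitution — the argument shrinks by the factor 5, so measure the index on a logarithmic scale and the recursion becomes a shift.
- the master substitution — yes, a natural case for it.
- the characteristic-root method: the recursion divides its index rather than shifting it — outside the constant-shift family the root method covers.
- a summation factor — a divided-index call is outside the fixed-shift first-order family a summation factor normalizes.


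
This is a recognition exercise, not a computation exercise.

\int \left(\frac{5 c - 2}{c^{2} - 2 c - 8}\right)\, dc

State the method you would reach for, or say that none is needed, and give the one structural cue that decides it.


Method: partial fractions — once c^{2} - 2 c - 8 is factored, each root contributes a simple-fraction term; integrate them one at a time.


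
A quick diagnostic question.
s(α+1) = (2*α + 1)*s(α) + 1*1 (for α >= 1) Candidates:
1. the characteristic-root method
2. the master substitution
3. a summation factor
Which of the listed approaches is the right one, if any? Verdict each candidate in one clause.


Diagnosis: a summation factor — rescale the sequence by the product of the weights 2*α + 1 so far — the recurrence collapses to a plain running sum.
- the characteristic-root method: an index-dependent weight blocks the pure exponential ansatz.
- the master substitution: with no divided-index recursive call, reindexing by powers of a base buys nothing.
- a summation factor — applicable, and directly so.


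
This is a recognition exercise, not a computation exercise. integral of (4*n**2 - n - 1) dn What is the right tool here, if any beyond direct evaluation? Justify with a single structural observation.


Verdict: no special technique — scan for structure and find none: constant multiples of powers of n, integrate directly.


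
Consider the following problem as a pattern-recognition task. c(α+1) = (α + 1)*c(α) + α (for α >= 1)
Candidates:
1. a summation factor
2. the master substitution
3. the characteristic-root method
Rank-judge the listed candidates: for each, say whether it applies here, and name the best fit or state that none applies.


Diagnosis: a summation factor — because the multiplier α + 1 is index-dependent, divide through by its running product and sum the resulting differences.
- a summation factor: applicable, and directly so.
- the master substitution — the recursion steps by a constant offset, so exponential reindexing is pointless.
- the characteristic-root method — the coefficients vary with the index, breaking the constant-coefficient structure the method needs.


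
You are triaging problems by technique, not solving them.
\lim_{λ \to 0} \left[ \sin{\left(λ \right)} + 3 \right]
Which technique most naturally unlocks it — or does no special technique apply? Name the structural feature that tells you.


Technique: no special technique — the function is continuous at 0; evaluation is itself the limit, no machinery required.


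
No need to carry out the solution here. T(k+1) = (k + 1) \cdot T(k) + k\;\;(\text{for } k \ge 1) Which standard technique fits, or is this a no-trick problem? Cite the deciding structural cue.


Method: a summation factor — first-order linear but the coefficient k + 1 moves with the index — divide by the cumulative product and telescope.


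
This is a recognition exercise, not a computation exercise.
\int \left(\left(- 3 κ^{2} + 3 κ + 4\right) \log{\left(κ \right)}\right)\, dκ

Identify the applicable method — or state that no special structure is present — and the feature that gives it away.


Technique: integration by parts — the logarithm \log{\left(κ \right)} wants to be differentiated, not integrated; parts makes that legal.


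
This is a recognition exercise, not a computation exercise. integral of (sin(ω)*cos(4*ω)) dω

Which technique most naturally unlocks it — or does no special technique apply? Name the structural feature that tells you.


Method: a trigonometric identity — apply product-to-sum to sin(ω)*cos(4*ω): two clean single-angle terms replace one awkward product.


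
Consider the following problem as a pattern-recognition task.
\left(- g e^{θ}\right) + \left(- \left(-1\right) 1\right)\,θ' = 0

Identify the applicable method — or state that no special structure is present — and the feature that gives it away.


Technique: separation of variables — solved for the derivative, the right side splits multiplicatively into a function of each variable alone — divide and integrate each side.


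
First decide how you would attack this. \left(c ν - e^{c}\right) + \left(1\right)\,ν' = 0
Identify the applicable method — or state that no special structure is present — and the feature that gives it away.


Best approach: a linear integrating factor — linear in the unknown with genuine forcing: multiply through by the exponential of the integrated coefficient and the left side closes into one derivative.
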